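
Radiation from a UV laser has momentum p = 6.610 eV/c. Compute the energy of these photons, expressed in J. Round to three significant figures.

1.06e-18 J

Use c = 2.99792458e8 m/s, 1 eV = 1.602176634e-19 J.
First convert: p = 6.610 eV/c = 3.5326e-27 kg·m/s.
Apply E = pc: E = 1.059e-18 J.
So E ≈ 1.06e-18 J.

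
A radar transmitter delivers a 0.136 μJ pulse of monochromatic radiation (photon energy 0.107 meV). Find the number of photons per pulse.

Per-photon energy: E = 1.714 × 10^-23 J (from energy = 0.107 meV).
N = E_total / E_photon = 1.36 × 10^-7 J / 1.714 × 10^-23 J = 7.93 × 10^15.

7.93 × 10^15 photons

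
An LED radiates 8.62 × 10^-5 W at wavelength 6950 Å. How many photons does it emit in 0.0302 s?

9.11 × 10^12 photons

Total energy: E_total = P·t = 8.62 × 10^-5 × 0.0302 = 2.603 × 10^-6 J.
Per-photon energy: E = 2.858 × 10^-19 J.
N = E_total / E_photon = 9.11 × 10^12.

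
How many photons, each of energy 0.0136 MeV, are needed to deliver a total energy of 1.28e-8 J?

Per-photon energy: E = 2.179e-15 J (from energy = 0.0136 MeV).
N = E_total / E_photon = 1.28e-8 J / 2.179e-15 J = 5.87e6.

5.87e6 photons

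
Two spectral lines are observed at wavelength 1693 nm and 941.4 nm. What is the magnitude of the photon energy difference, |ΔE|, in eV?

Using E = hc/λ: E₁ = 1.1733·10^-19 J, E₂ = 2.1101·10^-19 J.
|ΔE| = |1.1733·10^-19 − 2.1101·10^-19| = 9.37·10^-20 J = 0.585 eV.

0.585 eV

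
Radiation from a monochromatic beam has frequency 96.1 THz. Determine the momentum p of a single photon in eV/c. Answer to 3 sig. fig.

0.397 eV/c

Convert to SI: f = 96.1 THz = 9.61e13 Hz.
For a photon p = hf/c, so p = 2.124e-28 kg·m/s.
Converting to eV/c: p = 0.3974 eV/c ≈ 0.397 eV/c.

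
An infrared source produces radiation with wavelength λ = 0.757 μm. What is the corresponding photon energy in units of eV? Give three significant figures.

1.64 eV

Convert to SI: λ = 0.757 μm = 7.57e-7 m.
Since E = hc/λ for a photon, E = 2.624e-19 J.
Converting to eV: E = 1.638 eV ≈ 1.64 eV.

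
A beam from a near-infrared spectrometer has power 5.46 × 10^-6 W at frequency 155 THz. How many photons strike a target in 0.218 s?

Total energy: E_total = P·t = 5.46 × 10^-6 × 0.218 = 1.190 × 10^-6 J.
Per-photon energy: E = 1.027 × 10^-19 J.
N = E_total / E_photon = 1.16 × 10^13.

1.16 × 10^13 photons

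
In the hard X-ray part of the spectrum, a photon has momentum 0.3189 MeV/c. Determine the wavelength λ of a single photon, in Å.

0.0389 Å

Convert to SI: p = 0.3189 MeV/c = 1.7043e-22 kg·m/s.
Apply λ = h/p: λ = 3.888e-12 m.
Converting to Å: λ = 0.03888 Å ≈ 0.0389 Å.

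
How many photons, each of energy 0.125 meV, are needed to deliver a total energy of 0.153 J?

7.64e21 photons

Per-photon energy: E = 2.003e-23 J (from energy = 0.125 meV).
N = E_total / E_photon = 0.153 J / 2.003e-23 J = 7.64e21.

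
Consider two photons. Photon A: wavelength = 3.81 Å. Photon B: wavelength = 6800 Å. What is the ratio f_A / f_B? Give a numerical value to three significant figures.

f_A = 7.869·10^17 Hz (from wavelength = 3.81 Å, via f = c/λ).
f_B = 4.409·10^14 Hz (from wavelength = 6800 Å, via f = c/λ).
Ratio = 7.869·10^17 / 4.409·10^14 = 1780.

1780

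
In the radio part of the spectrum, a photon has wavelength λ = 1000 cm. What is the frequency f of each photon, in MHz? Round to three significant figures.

30.0 MHz

In SI units: λ = 1000 cm = 10.0 m.
Since f = c/λ for a photon, f = 2.998e7 Hz.
Converting to MHz: f = 29.98 MHz ≈ 30.0 MHz.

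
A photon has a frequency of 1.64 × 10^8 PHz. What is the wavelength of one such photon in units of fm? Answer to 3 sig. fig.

1.83 fm

Take c = 2.99792458 × 10^8 m/s.
Convert to SI: f = 1.64 × 10^8 PHz = 1.64 × 10^23 Hz.
Apply λ = c/f: λ = 1.828 × 10^-15 m.
Converting to fm: λ = 1.828 fm ≈ 1.83 fm.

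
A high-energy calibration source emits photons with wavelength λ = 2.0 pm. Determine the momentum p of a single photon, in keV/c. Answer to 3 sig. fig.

(h = 6.62607015 × 10^-34 J·s, c = 2.99792458 × 10^8 m/s, 1 eV = 1.602176634 × 10^-19 J.)
Convert to SI: λ = 2.0 pm = 2.0 × 10^-12 m.
Apply p = h/λ: p = 3.313 × 10^-22 kg·m/s.
Converting to keV/c: p = 619.9 keV/c ≈ 620 keV/c.

620 keV/c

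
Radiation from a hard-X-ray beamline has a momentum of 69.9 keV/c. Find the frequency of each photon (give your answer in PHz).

1.69·10^4 PHz

Use h = 6.62607015·10^-34 J·s, c = 2.99792458·10^8 m/s, 1 eV = 1.602176634·10^-19 J.
In SI units: p = 69.9 keV/c = 3.7357·10^-23 kg·m/s.
Since f = pc/h for a photon, f = 1.690·10^19 Hz.
Converting to PHz: f = 16900 PHz ≈ 1.69·10^4 PHz.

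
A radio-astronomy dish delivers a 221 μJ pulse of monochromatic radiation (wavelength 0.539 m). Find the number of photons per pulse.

6.00 × 10^20 photons

Per-photon energy: E = 3.685 × 10^-25 J (from wavelength = 0.539 m).
N = E_total / E_photon = 2.21 × 10^-4 J / 3.685 × 10^-25 J = 6.00 × 10^20.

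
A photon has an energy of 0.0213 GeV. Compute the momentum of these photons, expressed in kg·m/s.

First convert: E = 0.0213 GeV = 3.4126·10^-12 J.
For a photon p = E/c, so p = 1.138·10^-20 kg·m/s.
So p ≈ 1.14·10^-20 kg·m/s.

1.14·10^-20 kg·m/s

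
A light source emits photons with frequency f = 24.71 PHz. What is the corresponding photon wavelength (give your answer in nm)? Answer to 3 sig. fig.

Convert to SI: f = 24.71 PHz = 2.471e16 Hz.
For a photon λ = c/f, so λ = 1.213e-8 m.
Converting to nm: λ = 12.13 nm ≈ 12.1 nm.

12.1 nm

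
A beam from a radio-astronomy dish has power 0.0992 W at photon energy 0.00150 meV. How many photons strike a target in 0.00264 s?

1.09·10^21 photons

Total energy: E_total = P·t = 0.0992 × 0.00264 = 2.619·10^-4 J.
Per-photon energy: E = 2.403·10^-25 J.
N = E_total / E_photon = 1.09·10^21.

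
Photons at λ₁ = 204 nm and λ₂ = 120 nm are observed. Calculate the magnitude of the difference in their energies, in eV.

4.25 eV

Using E = hc/λ: E₁ = 9.737·10^-19 J, E₂ = 1.655·10^-18 J.
|ΔE| = |9.737·10^-19 − 1.655·10^-18| = 6.82·10^-19 J = 4.25 eV.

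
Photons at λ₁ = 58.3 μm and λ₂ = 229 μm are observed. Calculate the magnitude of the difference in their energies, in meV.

15.9 meV

Using E = hc/λ: E₁ = 3.407 × 10^-21 J, E₂ = 8.674 × 10^-22 J.
|ΔE| = |3.407 × 10^-21 − 8.674 × 10^-22| = 2.54 × 10^-21 J = 15.9 meV.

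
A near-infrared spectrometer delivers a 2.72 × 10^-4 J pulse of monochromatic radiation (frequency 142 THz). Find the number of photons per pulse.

Per-photon energy: E = 9.409 × 10^-20 J (from frequency = 142 THz).
N = E_total / E_photon = 2.72 × 10^-4 J / 9.409 × 10^-20 J = 2.89 × 10^15.

2.89 × 10^15 photons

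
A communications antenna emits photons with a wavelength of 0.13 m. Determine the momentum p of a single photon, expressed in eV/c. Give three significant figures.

Apply p = h/λ: p = 5.097e-33 kg·m/s.
Converting to eV/c: p = 9.537e-6 eV/c ≈ 9.54e-6 eV/c.

9.54e-6 eV/c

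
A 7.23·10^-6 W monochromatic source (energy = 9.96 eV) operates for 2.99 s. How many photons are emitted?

1.35·10^13 photons

Total energy: E_total = P·t = 7.23·10^-6 × 2.99 = 2.162·10^-5 J.
Per-photon energy: E = 1.596·10^-18 J.
N = E_total / E_photon = 1.35·10^13.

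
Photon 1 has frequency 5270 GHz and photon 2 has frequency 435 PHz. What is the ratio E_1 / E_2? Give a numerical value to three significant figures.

1.21e-5

E_1 = 3.492e-21 J (from frequency = 5270 GHz, via E = hf).
E_2 = 2.882e-16 J (from frequency = 435 PHz, via E = hf).
Ratio = 3.492e-21 / 2.882e-16 = 1.21e-5.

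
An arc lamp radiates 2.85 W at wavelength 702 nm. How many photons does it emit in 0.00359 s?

3.62e16 photons

Total energy: E_total = P·t = 2.85 × 0.00359 = 0.01023 J.
Per-photon energy: E = 2.830e-19 J.
N = E_total / E_photon = 3.62e16.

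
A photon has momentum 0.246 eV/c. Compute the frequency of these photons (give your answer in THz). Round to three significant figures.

Take h = 6.62607015e-34 J·s, c = 2.99792458e8 m/s, 1 eV = 1.602176634e-19 J.
First convert: p = 0.246 eV/c = 1.3147e-28 kg·m/s.
Since f = pc/h for a photon, f = 5.948e13 Hz.
Converting to THz: f = 59.48 THz ≈ 59.5 THz.

59.5 THz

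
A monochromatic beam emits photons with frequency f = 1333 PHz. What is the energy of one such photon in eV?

5510 eV

First convert: f = 1333 PHz = 1.333 × 10^18 Hz.
Since E = hf for a photon, E = 8.833 × 10^-16 J.
Converting to eV: E = 5513 eV ≈ 5510 eV.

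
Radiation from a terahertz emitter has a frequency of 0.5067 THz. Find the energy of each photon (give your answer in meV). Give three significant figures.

2.10 meV

(h = 6.62607015e-34 J·s, 1 eV = 1.602176634e-19 J.)
First convert: f = 0.5067 THz = 5.067e11 Hz.
The photon relation is E = hf, giving E = 3.357e-22 J.
Converting to meV: E = 2.096 meV ≈ 2.10 meV.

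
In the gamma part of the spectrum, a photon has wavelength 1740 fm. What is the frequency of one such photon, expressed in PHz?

First convert: λ = 1740 fm = 1.74·10^-12 m.
Apply f = c/λ: f = 1.723·10^20 Hz.
Converting to PHz: f = 172300 PHz ≈ 1.72·10^5 PHz.

1.72·10^5 PHz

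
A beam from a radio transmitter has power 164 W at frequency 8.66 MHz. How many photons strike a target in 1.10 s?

Total energy: E_total = P·t = 164 × 1.10 = 180.4 J.
Per-photon energy: E = 5.738 × 10^-27 J.
N = E_total / E_photon = 3.14 × 10^28.

3.14 × 10^28 photons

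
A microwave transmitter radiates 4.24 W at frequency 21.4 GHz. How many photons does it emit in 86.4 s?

Total energy: E_total = P·t = 4.24 × 86.4 = 366.3 J.
Per-photon energy: E = 1.418 × 10^-23 J.
N = E_total / E_photon = 2.58 × 10^25.

2.58 × 10^25 photons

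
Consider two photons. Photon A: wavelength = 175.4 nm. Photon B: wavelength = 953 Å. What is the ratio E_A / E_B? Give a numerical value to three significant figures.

E_A = 1.133 × 10^-18 J (from wavelength = 175.4 nm, via E = hc/λ).
E_B = 2.084 × 10^-18 J (from wavelength = 953 Å, via E = hc/λ).
Ratio = 1.133 × 10^-18 / 2.084 × 10^-18 = 0.543.

0.543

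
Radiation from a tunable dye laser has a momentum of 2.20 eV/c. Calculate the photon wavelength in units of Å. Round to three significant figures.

Take h = 6.62607015 × 10^-34 J·s, c = 2.99792458 × 10^8 m/s, 1 eV = 1.602176634 × 10^-19 J.
First convert: p = 2.20 eV/c = 1.1757 × 10^-27 kg·m/s.
Since λ = h/p for a photon, λ = 5.636 × 10^-7 m.
Converting to Å: λ = 5636 Å ≈ 5640 Å.

5640 Å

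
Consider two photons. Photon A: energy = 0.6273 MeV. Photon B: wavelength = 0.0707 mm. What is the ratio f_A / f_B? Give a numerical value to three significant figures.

f_A = 1.517e20 Hz (from energy = 0.6273 MeV, via f = E/h).
f_B = 4.240e12 Hz (from wavelength = 0.0707 mm, via f = c/λ).
Ratio = 1.517e20 / 4.240e12 = 3.58e7.

3.58e7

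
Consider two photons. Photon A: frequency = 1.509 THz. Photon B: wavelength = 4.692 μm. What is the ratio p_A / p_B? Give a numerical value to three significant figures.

p_A = 3.335 × 10^-30 kg·m/s (from frequency = 1.509 THz, via p = hf/c).
p_B = 1.412 × 10^-28 kg·m/s (from wavelength = 4.692 μm, via p = h/λ).
Ratio = 3.335 × 10^-30 / 1.412 × 10^-28 = 0.0236.

0.0236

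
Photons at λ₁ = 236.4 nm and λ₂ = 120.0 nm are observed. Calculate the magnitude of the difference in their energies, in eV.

5.09 eV

Using E = hc/λ: E₁ = 8.4029 × 10^-19 J, E₂ = 1.6554 × 10^-18 J.
|ΔE| = |8.4029 × 10^-19 − 1.6554 × 10^-18| = 8.15 × 10^-19 J = 5.09 eV.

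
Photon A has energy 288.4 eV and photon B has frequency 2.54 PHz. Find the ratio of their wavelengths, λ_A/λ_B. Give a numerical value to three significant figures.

λ_A = 4.299 × 10^-9 m (from energy = 288.4 eV, via λ = hc/E).
λ_B = 1.180 × 10^-7 m (from frequency = 2.54 PHz, via λ = c/f).
Ratio = 4.299 × 10^-9 / 1.180 × 10^-7 = 0.0364.

0.0364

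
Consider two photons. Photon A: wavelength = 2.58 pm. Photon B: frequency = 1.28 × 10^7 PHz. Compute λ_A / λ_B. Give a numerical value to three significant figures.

λ_A = 2.580 × 10^-12 m (from wavelength = 2.58 pm, via λ given directly).
λ_B = 2.342 × 10^-14 m (from frequency = 1.28 × 10^7 PHz, via λ = c/f).
Ratio = 2.580 × 10^-12 / 2.342 × 10^-14 = 110.

110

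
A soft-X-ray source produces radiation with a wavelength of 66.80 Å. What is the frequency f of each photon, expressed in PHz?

44.9 PHz

Use c = 2.99792458 × 10^8 m/s.
First convert: λ = 66.80 Å = 6.680 × 10^-9 m.
Since f = c/λ for a photon, f = 4.488 × 10^16 Hz.
Converting to PHz: f = 44.88 PHz ≈ 44.9 PHz.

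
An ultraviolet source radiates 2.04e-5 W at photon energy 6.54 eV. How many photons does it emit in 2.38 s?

Total energy: E_total = P·t = 2.04e-5 × 2.38 = 4.855e-5 J.
Per-photon energy: E = 1.048e-18 J.
N = E_total / E_photon = 4.63e13.

4.63e13 photons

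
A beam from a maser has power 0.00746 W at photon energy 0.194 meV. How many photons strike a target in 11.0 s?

Total energy: E_total = P·t = 0.00746 × 11.0 = 0.08206 J.
Per-photon energy: E = 3.108e-23 J.
N = E_total / E_photon = 2.64e21.

2.64e21 photons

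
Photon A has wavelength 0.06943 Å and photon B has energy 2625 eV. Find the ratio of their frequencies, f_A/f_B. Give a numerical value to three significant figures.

68.0

f_A = 4.318e19 Hz (from wavelength = 0.06943 Å, via f = c/λ).
f_B = 6.347e17 Hz (from energy = 2625 eV, via f = E/h).
Ratio = 4.318e19 / 6.347e17 = 68.0.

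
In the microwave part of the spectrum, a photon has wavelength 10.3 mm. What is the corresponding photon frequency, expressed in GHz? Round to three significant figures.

First convert: λ = 10.3 mm = 0.0103 m.
For a photon f = c/λ, so f = 2.911·10^10 Hz.
Converting to GHz: f = 29.11 GHz ≈ 29.1 GHz.

29.1 GHz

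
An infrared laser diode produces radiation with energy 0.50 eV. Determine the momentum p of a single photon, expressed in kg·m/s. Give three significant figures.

2.67e-28 kg·m/s

Convert to SI: E = 0.50 eV = 8.0109e-20 J.
For a photon p = E/c, so p = 2.672e-28 kg·m/s.
So p ≈ 2.67e-28 kg·m/s.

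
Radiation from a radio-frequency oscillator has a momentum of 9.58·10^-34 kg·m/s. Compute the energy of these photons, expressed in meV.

For a photon E = pc, so E = 2.872·10^-25 J.
Converting to meV: E = 0.001793 meV ≈ 1.79·10^-3 meV.

1.79·10^-3 meV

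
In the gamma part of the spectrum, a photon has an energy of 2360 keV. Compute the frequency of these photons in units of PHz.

5.71e5 PHz

Convert to SI: E = 2360 keV = 3.7811e-13 J.
For a photon f = E/h, so f = 5.706e20 Hz.
Converting to PHz: f = 570600 PHz ≈ 5.71e5 PHz.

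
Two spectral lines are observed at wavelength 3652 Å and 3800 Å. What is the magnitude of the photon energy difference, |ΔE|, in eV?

Using E = hc/λ: E₁ = 5.4393 × 10^-19 J, E₂ = 5.2275 × 10^-19 J.
|ΔE| = |5.4393 × 10^-19 − 5.2275 × 10^-19| = 2.12 × 10^-20 J = 0.132 eV.

0.132 eV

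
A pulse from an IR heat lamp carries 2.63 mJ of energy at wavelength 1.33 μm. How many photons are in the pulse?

1.76e16 photons

Per-photon energy: E = 1.494e-19 J (from wavelength = 1.33 μm).
N = E_total / E_photon = 0.00263 J / 1.494e-19 J = 1.76e16.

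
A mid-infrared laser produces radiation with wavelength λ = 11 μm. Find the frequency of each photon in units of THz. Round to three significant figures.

27.3 THz

(c = 2.99792458e8 m/s.)
Convert to SI: λ = 11 μm = 1.1e-5 m.
For a photon f = c/λ, so f = 2.725e13 Hz.
Converting to THz: f = 27.25 THz ≈ 27.3 THz.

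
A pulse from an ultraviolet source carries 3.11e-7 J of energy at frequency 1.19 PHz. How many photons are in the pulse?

Per-photon energy: E = 7.885e-19 J (from frequency = 1.19 PHz).
N = E_total / E_photon = 3.11e-7 J / 7.885e-19 J = 3.94e11.

3.94e11 photons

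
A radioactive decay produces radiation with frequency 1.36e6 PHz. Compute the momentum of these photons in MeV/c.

Convert to SI: f = 1.36e6 PHz = 1.36e21 Hz.
Since p = hf/c for a photon, p = 3.006e-21 kg·m/s.
Converting to MeV/c: p = 5.625 MeV/c ≈ 5.62 MeV/c.

5.62 MeV/c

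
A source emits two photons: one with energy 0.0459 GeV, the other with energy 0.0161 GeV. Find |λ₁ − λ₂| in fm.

Using λ = hc/E: λ₁ = 2.701·10^-14 m, λ₂ = 7.701·10^-14 m.
|Δλ| = |2.701·10^-14 − 7.701·10^-14| = 5.00·10^-14 m = 50.0 fm.

50.0 fm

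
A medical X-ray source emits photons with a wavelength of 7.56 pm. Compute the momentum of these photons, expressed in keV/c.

164 keV/c

In SI units: λ = 7.56 pm = 7.56·10^-12 m.
For a photon p = h/λ, so p = 8.765·10^-23 kg·m/s.
Converting to keV/c: p = 164.0 keV/c ≈ 164 keV/c.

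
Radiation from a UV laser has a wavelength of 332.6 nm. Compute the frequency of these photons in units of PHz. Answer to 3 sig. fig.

0.901 PHz

Take c = 2.99792458 × 10^8 m/s.
First convert: λ = 332.6 nm = 3.326 × 10^-7 m.
Since f = c/λ for a photon, f = 9.014 × 10^14 Hz.
Converting to PHz: f = 0.9014 PHz ≈ 0.901 PHz.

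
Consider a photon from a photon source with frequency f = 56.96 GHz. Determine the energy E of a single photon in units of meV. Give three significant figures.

0.236 meV

Take h = 6.62607015 × 10^-34 J·s, 1 eV = 1.602176634 × 10^-19 J.
In SI units: f = 56.96 GHz = 5.696 × 10^10 Hz.
Apply E = hf: E = 3.774 × 10^-23 J.
Converting to meV: E = 0.2356 meV ≈ 0.236 meV.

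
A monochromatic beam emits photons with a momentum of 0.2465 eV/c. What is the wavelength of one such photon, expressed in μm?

Convert to SI: p = 0.2465 eV/c = 1.3174e-28 kg·m/s.
The photon relation is λ = h/p, giving λ = 5.030e-6 m.
Converting to μm: λ = 5.030 μm ≈ 5.03 μm.

5.03 μm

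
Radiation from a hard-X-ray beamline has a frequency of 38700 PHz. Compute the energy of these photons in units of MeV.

0.160 MeV

Convert to SI: f = 38700 PHz = 3.87e19 Hz.
Since E = hf for a photon, E = 2.564e-14 J.
Converting to MeV: E = 0.1601 MeV ≈ 0.160 MeV.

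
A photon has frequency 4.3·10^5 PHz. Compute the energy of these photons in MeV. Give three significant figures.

1.78 MeV

Use h = 6.62607015·10^-34 J·s, 1 eV = 1.602176634·10^-19 J.
In SI units: f = 4.3·10^5 PHz = 4.3·10^20 Hz.
For a photon E = hf, so E = 2.849·10^-13 J.
Converting to MeV: E = 1.778 MeV ≈ 1.78 MeV.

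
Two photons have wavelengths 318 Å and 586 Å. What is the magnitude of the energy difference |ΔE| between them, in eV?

17.8 eV

Using E = hc/λ: E₁ = 6.247e-18 J, E₂ = 3.390e-18 J.
|ΔE| = |6.247e-18 − 3.390e-18| = 2.86e-18 J = 17.8 eV.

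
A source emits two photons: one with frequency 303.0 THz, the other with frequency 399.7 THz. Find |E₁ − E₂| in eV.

Using E = hf: E₁ = 2.0077 × 10^-19 J, E₂ = 2.6484 × 10^-19 J.
|ΔE| = |2.0077 × 10^-19 − 2.6484 × 10^-19| = 6.41 × 10^-20 J = 0.400 eV.

0.400 eV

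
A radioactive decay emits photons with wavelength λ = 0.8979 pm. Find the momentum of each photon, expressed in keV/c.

1380 keV/c

Use h = 6.62607015 × 10^-34 J·s, c = 2.99792458 × 10^8 m/s, 1 eV = 1.602176634 × 10^-19 J.
In SI units: λ = 0.8979 pm = 8.979 × 10^-13 m.
For a photon p = h/λ, so p = 7.380 × 10^-22 kg·m/s.
Converting to keV/c: p = 1381 keV/c ≈ 1380 keV/c.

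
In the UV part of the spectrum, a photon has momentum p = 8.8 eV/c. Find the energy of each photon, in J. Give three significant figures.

Take c = 2.99792458e8 m/s, 1 eV = 1.602176634e-19 J.
In SI units: p = 8.8 eV/c = 4.7030e-27 kg·m/s.
The photon relation is E = pc, giving E = 1.410e-18 J.
So E ≈ 1.41e-18 J.

1.41e-18 J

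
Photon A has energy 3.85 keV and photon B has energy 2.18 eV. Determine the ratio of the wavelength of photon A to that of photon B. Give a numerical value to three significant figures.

5.66 × 10^-4

λ_A = 3.220 × 10^-10 m (from energy = 3.85 keV, via λ = hc/E).
λ_B = 5.687 × 10^-7 m (from energy = 2.18 eV, via λ = hc/E).
Ratio = 3.220 × 10^-10 / 5.687 × 10^-7 = 5.66 × 10^-4.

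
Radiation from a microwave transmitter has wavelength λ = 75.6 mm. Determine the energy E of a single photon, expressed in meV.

(h = 6.62607015e-34 J·s, c = 2.99792458e8 m/s, 1 eV = 1.602176634e-19 J.)
In SI units: λ = 75.6 mm = 0.0756 m.
The photon relation is E = hc/λ, giving E = 2.628e-24 J.
Converting to meV: E = 0.01640 meV ≈ 0.0164 meV.

0.0164 meV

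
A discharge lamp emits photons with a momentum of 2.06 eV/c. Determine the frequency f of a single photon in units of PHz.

0.498 PHz

In SI units: p = 2.06 eV/c = 1.1009e-27 kg·m/s.
For a photon f = pc/h, so f = 4.981e14 Hz.
Converting to PHz: f = 0.4981 PHz ≈ 0.498 PHz.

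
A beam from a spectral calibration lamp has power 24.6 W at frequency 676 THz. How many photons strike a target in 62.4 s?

3.43 × 10^21 photons

Total energy: E_total = P·t = 24.6 × 62.4 = 1535 J.
Per-photon energy: E = 4.479 × 10^-19 J.
N = E_total / E_photon = 3.43 × 10^21.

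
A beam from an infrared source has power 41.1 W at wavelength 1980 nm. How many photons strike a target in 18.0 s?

Total energy: E_total = P·t = 41.1 × 18.0 = 739.8 J.
Per-photon energy: E = 1.003 × 10^-19 J.
N = E_total / E_photon = 7.37 × 10^21.

7.37 × 10^21 photons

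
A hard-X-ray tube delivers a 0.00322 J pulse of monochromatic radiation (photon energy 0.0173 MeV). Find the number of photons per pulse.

Per-photon energy: E = 2.772e-15 J (from energy = 0.0173 MeV).
N = E_total / E_photon = 0.00322 J / 2.772e-15 J = 1.16e12.

1.16e12 photons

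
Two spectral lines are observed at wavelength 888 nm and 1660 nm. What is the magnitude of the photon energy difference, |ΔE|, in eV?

Using E = hc/λ: E₁ = 2.237e-19 J, E₂ = 1.197e-19 J.
|ΔE| = |2.237e-19 − 1.197e-19| = 1.04e-19 J = 0.649 eV.

0.649 eV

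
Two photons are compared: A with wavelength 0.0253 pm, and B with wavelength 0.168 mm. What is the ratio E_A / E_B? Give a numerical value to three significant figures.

E_A = 7.852 × 10^-12 J (from wavelength = 0.0253 pm, via E = hc/λ).
E_B = 1.182 × 10^-21 J (from wavelength = 0.168 mm, via E = hc/λ).
Ratio = 7.852 × 10^-12 / 1.182 × 10^-21 = 6.64 × 10^9.

6.64 × 10^9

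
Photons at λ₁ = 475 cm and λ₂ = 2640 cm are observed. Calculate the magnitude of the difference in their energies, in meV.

2.14e-4 meV

Using E = hc/λ: E₁ = 4.182e-26 J, E₂ = 7.524e-27 J.
|ΔE| = |4.182e-26 − 7.524e-27| = 3.43e-26 J = 2.14e-4 meV.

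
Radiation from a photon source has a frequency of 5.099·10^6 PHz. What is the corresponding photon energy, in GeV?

0.0211 GeV

Take h = 6.62607015·10^-34 J·s, 1 eV = 1.602176634·10^-19 J.
Convert to SI: f = 5.099·10^6 PHz = 5.099·10^21 Hz.
For a photon E = hf, so E = 3.379·10^-12 J.
Converting to GeV: E = 0.02109 GeV ≈ 0.0211 GeV.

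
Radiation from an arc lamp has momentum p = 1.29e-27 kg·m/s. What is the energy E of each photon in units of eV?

Apply E = pc: E = 3.867e-19 J.
Converting to eV: E = 2.414 eV ≈ 2.41 eV.

2.41 eV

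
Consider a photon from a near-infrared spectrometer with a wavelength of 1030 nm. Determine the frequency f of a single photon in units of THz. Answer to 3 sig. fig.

291 THz

Take c = 2.99792458e8 m/s.
First convert: λ = 1030 nm = 1.03e-6 m.
For a photon f = c/λ, so f = 2.911e14 Hz.
Converting to THz: f = 291.1 THz ≈ 291 THz.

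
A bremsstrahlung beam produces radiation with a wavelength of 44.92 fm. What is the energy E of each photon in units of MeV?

27.6 MeV

Use h = 6.62607015 × 10^-34 J·s, c = 2.99792458 × 10^8 m/s, 1 eV = 1.602176634 × 10^-19 J.
Convert to SI: λ = 44.92 fm = 4.492 × 10^-14 m.
For a photon E = hc/λ, so E = 4.422 × 10^-12 J.
Converting to MeV: E = 27.60 MeV ≈ 27.6 MeV.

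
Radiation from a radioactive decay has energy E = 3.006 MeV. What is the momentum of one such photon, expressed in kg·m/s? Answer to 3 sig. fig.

Take c = 2.99792458 × 10^8 m/s, 1 eV = 1.602176634 × 10^-19 J.
Convert to SI: E = 3.006 MeV = 4.8161 × 10^-13 J.
Apply p = E/c: p = 1.606 × 10^-21 kg·m/s.
So p ≈ 1.61 × 10^-21 kg·m/s.

1.61 × 10^-21 kg·m/s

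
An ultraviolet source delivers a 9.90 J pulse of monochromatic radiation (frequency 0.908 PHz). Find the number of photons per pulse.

Per-photon energy: E = 6.016e-19 J (from frequency = 0.908 PHz).
N = E_total / E_photon = 9.90 J / 6.016e-19 J = 1.65e19.

1.65e19 photons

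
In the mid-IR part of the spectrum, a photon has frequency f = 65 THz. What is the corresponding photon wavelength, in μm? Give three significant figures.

4.61 μm

(c = 2.99792458 × 10^8 m/s.)
In SI units: f = 65 THz = 6.5 × 10^13 Hz.
For a photon λ = c/f, so λ = 4.612 × 10^-6 m.
Converting to μm: λ = 4.612 μm ≈ 4.61 μm.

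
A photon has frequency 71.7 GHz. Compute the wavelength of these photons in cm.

(c = 2.99792458e8 m/s.)
First convert: f = 71.7 GHz = 7.17e10 Hz.
The photon relation is λ = c/f, giving λ = 0.004181 m.
Converting to cm: λ = 0.4181 cm ≈ 0.418 cm.

0.418 cm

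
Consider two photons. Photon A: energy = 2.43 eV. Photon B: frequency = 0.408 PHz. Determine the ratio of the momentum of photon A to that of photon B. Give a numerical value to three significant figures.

p_A = 1.299 × 10^-27 kg·m/s (from energy = 2.43 eV, via p = E/c).
p_B = 9.018 × 10^-28 kg·m/s (from frequency = 0.408 PHz, via p = hf/c).
Ratio = 1.299 × 10^-27 / 9.018 × 10^-28 = 1.44.

1.44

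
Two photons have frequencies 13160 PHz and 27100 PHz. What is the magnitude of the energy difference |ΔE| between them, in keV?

57.7 keV

Using E = hf: E₁ = 8.7199e-15 J, E₂ = 1.7957e-14 J.
|ΔE| = |8.7199e-15 − 1.7957e-14| = 9.24e-15 J = 57.7 keV.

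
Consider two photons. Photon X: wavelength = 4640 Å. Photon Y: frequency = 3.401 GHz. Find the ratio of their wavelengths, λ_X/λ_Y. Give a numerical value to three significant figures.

λ_X = 4.640·10^-7 m (from wavelength = 4640 Å, via λ given directly).
λ_Y = 0.08815 m (from frequency = 3.401 GHz, via λ = c/f).
Ratio = 4.640·10^-7 / 0.08815 = 5.26·10^-6.

5.26·10^-6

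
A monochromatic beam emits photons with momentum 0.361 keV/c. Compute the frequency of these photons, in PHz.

Take h = 6.62607015 × 10^-34 J·s, c = 2.99792458 × 10^8 m/s, 1 eV = 1.602176634 × 10^-19 J.
Convert to SI: p = 0.361 keV/c = 1.9293 × 10^-25 kg·m/s.
The photon relation is f = pc/h, giving f = 8.729 × 10^16 Hz.
Converting to PHz: f = 87.29 PHz ≈ 87.3 PHz.

87.3 PHz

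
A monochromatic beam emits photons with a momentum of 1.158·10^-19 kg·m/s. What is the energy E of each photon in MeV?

Use c = 2.99792458·10^8 m/s, 1 eV = 1.602176634·10^-19 J.
For a photon E = pc, so E = 3.472·10^-11 J.
Converting to MeV: E = 216.7 MeV ≈ 217 MeV.

217 MeV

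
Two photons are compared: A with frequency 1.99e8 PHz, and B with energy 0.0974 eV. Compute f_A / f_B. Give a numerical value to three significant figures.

8.45e9

f_A = 1.990e23 Hz (from frequency = 1.99e8 PHz, via f given directly).
f_B = 2.355e13 Hz (from energy = 0.0974 eV, via f = E/h).
Ratio = 1.990e23 / 2.355e13 = 8.45e9.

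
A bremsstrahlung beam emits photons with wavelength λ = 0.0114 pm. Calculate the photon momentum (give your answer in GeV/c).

Use h = 6.62607015e-34 J·s, c = 2.99792458e8 m/s, 1 eV = 1.602176634e-19 J.
Convert to SI: λ = 0.0114 pm = 1.14e-14 m.
Since p = h/λ for a photon, p = 5.812e-20 kg·m/s.
Converting to GeV/c: p = 0.1088 GeV/c ≈ 0.109 GeV/c.

0.109 GeV/c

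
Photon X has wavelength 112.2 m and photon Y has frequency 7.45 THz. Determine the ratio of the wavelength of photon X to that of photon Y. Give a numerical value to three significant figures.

λ_X = 112.2 m (from wavelength = 112.2 m, via λ given directly).
λ_Y = 4.024e-5 m (from frequency = 7.45 THz, via λ = c/f).
Ratio = 112.2 / 4.024e-5 = 2.79e6.

2.79e6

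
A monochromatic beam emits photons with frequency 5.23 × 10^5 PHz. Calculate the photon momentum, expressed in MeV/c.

2.16 MeV/c

(h = 6.62607015 × 10^-34 J·s, c = 2.99792458 × 10^8 m/s, 1 eV = 1.602176634 × 10^-19 J.)
First convert: f = 5.23 × 10^5 PHz = 5.23 × 10^20 Hz.
Since p = hf/c for a photon, p = 1.156 × 10^-21 kg·m/s.
Converting to MeV/c: p = 2.163 MeV/c ≈ 2.16 MeV/c.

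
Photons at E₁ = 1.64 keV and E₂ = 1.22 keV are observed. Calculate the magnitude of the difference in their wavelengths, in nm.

Using λ = hc/E: λ₁ = 7.560·10^-10 m, λ₂ = 1.016·10^-9 m.
|Δλ| = |7.560·10^-10 − 1.016·10^-9| = 2.60·10^-10 m = 0.260 nm.

0.260 nm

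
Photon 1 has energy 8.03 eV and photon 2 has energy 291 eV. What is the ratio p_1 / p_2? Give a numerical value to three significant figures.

0.0276

p_1 = 4.291e-27 kg·m/s (from energy = 8.03 eV, via p = E/c).
p_2 = 1.555e-25 kg·m/s (from energy = 291 eV, via p = E/c).
Ratio = 4.291e-27 / 1.555e-25 = 0.0276.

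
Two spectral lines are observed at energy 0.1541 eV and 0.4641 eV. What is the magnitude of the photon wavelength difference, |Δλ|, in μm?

Using λ = hc/E: λ₁ = 8.0457 × 10^-6 m, λ₂ = 2.6715 × 10^-6 m.
|Δλ| = |8.0457 × 10^-6 − 2.6715 × 10^-6| = 5.37 × 10^-6 m = 5.37 μm.

5.37 μm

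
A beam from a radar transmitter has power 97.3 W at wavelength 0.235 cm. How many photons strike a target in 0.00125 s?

1.44e21 photons

Total energy: E_total = P·t = 97.3 × 0.00125 = 0.1216 J.
Per-photon energy: E = 8.453e-23 J.
N = E_total / E_photon = 1.44e21.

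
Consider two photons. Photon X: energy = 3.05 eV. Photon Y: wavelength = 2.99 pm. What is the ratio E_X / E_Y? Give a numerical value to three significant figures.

E_X = 4.887e-19 J (from energy = 3.05 eV, via E given directly).
E_Y = 6.644e-14 J (from wavelength = 2.99 pm, via E = hc/λ).
Ratio = 4.887e-19 / 6.644e-14 = 7.36e-6.

7.36e-6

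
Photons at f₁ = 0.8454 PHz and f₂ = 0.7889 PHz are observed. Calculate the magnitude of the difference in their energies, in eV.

Using E = hf: E₁ = 5.6017 × 10^-19 J, E₂ = 5.2273 × 10^-19 J.
|ΔE| = |5.6017 × 10^-19 − 5.2273 × 10^-19| = 3.74 × 10^-20 J = 0.234 eV.

0.234 eV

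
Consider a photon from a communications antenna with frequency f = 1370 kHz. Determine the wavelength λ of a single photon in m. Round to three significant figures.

219 m

(c = 2.99792458·10^8 m/s.)
In SI units: f = 1370 kHz = 1.37·10^6 Hz.
For a photon λ = c/f, so λ = 218.8 m.
So λ ≈ 219 m.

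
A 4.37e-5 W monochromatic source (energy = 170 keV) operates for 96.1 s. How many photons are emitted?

1.54e11 photons

Total energy: E_total = P·t = 4.37e-5 × 96.1 = 0.004200 J.
Per-photon energy: E = 2.724e-14 J.
N = E_total / E_photon = 1.54e11.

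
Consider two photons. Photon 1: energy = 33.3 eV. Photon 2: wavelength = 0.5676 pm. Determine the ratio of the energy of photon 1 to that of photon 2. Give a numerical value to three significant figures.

E_1 = 5.335 × 10^-18 J (from energy = 33.3 eV, via E given directly).
E_2 = 3.500 × 10^-13 J (from wavelength = 0.5676 pm, via E = hc/λ).
Ratio = 5.335 × 10^-18 / 3.500 × 10^-13 = 1.52 × 10^-5.

1.52 × 10^-5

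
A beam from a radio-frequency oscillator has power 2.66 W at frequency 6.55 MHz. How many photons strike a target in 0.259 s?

Total energy: E_total = P·t = 2.66 × 0.259 = 0.6889 J.
Per-photon energy: E = 4.340 × 10^-27 J.
N = E_total / E_photon = 1.59 × 10^26.

1.59 × 10^26 photons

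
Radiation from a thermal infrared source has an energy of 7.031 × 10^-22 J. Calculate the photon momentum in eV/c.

4.39 × 10^-3 eV/c

Since p = E/c for a photon, p = 2.345 × 10^-30 kg·m/s.
Converting to eV/c: p = 0.004388 eV/c ≈ 4.39 × 10^-3 eV/c.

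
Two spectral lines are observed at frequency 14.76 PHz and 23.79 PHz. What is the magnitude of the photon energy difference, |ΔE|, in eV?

Using E = hf: E₁ = 9.7801 × 10^-18 J, E₂ = 1.5763 × 10^-17 J.
|ΔE| = |9.7801 × 10^-18 − 1.5763 × 10^-17| = 5.98 × 10^-18 J = 37.3 eV.

37.3 eV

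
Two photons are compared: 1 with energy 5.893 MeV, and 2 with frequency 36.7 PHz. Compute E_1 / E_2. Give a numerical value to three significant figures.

E_1 = 9.442·10^-13 J (from energy = 5.893 MeV, via E given directly).
E_2 = 2.432·10^-17 J (from frequency = 36.7 PHz, via E = hf).
Ratio = 9.442·10^-13 / 2.432·10^-17 = 3.88·10^4.

3.88·10^4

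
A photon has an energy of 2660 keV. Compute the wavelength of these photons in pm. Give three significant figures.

0.466 pm

Take h = 6.62607015 × 10^-34 J·s, c = 2.99792458 × 10^8 m/s, 1 eV = 1.602176634 × 10^-19 J.
Convert to SI: E = 2660 keV = 4.2618 × 10^-13 J.
The photon relation is λ = hc/E, giving λ = 4.661 × 10^-13 m.
Converting to pm: λ = 0.4661 pm ≈ 0.466 pm.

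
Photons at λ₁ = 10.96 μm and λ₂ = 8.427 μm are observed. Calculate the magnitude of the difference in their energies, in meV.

Using E = hc/λ: E₁ = 1.8125e-20 J, E₂ = 2.3572e-20 J.
|ΔE| = |1.8125e-20 − 2.3572e-20| = 5.45e-21 J = 34.0 meV.

34.0 meV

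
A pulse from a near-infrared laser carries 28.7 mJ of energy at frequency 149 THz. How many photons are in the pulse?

2.91e17 photons

Per-photon energy: E = 9.873e-20 J (from frequency = 149 THz).
N = E_total / E_photon = 0.0287 J / 9.873e-20 J = 2.91e17.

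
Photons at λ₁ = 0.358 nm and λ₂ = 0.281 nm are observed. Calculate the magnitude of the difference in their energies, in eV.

949 eV

Using E = hc/λ: E₁ = 5.549 × 10^-16 J, E₂ = 7.069 × 10^-16 J.
|ΔE| = |5.549 × 10^-16 − 7.069 × 10^-16| = 1.52 × 10^-16 J = 949 eV.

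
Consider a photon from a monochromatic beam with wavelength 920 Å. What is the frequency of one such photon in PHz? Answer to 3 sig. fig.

3.26 PHz

Use c = 2.99792458·10^8 m/s.
Convert to SI: λ = 920 Å = 9.2·10^-8 m.
Since f = c/λ for a photon, f = 3.259·10^15 Hz.
Converting to PHz: f = 3.259 PHz ≈ 3.26 PHz.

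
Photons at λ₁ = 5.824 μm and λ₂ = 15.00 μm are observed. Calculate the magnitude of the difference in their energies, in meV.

130 meV

Using E = hc/λ: E₁ = 3.4108e-20 J, E₂ = 1.3243e-20 J.
|ΔE| = |3.4108e-20 − 1.3243e-20| = 2.09e-20 J = 130 meV.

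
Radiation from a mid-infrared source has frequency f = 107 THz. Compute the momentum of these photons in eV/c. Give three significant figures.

0.443 eV/c

Take h = 6.62607015 × 10^-34 J·s, c = 2.99792458 × 10^8 m/s, 1 eV = 1.602176634 × 10^-19 J.
First convert: f = 107 THz = 1.07 × 10^14 Hz.
The photon relation is p = hf/c, giving p = 2.365 × 10^-28 kg·m/s.
Converting to eV/c: p = 0.4425 eV/c ≈ 0.443 eV/c.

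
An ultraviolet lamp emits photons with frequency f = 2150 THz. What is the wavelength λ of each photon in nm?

139 nm

(c = 2.99792458e8 m/s.)
First convert: f = 2150 THz = 2.15e15 Hz.
The photon relation is λ = c/f, giving λ = 1.394e-7 m.
Converting to nm: λ = 139.4 nm ≈ 139 nm.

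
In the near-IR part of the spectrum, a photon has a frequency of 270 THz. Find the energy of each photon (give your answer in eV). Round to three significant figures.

First convert: f = 270 THz = 2.70·10^14 Hz.
Since E = hf for a photon, E = 1.789·10^-19 J.
Converting to eV: E = 1.117 eV ≈ 1.12 eV.

1.12 eV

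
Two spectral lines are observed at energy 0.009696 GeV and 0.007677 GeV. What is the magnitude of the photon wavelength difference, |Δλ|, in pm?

Using λ = hc/E: λ₁ = 1.2787e-13 m, λ₂ = 1.6150e-13 m.
|Δλ| = |1.2787e-13 − 1.6150e-13| = 3.36e-14 m = 0.0336 pm.

0.0336 pm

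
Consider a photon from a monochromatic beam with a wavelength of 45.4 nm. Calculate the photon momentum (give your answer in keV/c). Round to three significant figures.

First convert: λ = 45.4 nm = 4.54 × 10^-8 m.
For a photon p = h/λ, so p = 1.459 × 10^-26 kg·m/s.
Converting to keV/c: p = 0.02731 keV/c ≈ 0.0273 keV/c.

0.0273 keV/c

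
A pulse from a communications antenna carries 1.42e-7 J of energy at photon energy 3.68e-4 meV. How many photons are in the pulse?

Per-photon energy: E = 5.896e-26 J (from energy = 3.68e-4 meV).
N = E_total / E_photon = 1.42e-7 J / 5.896e-26 J = 2.41e18.

2.41e18 photons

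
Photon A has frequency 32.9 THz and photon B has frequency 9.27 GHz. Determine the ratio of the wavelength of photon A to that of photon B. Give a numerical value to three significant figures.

λ_A = 9.112e-6 m (from frequency = 32.9 THz, via λ = c/f).
λ_B = 0.03234 m (from frequency = 9.27 GHz, via λ = c/f).
Ratio = 9.112e-6 / 0.03234 = 2.82e-4.

2.82e-4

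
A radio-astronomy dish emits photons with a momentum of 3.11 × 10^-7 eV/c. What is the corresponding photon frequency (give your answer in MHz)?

Convert to SI: p = 3.11 × 10^-7 eV/c = 1.6621 × 10^-34 kg·m/s.
The photon relation is f = pc/h, giving f = 7.520 × 10^7 Hz.
Converting to MHz: f = 75.20 MHz ≈ 75.2 MHz.

75.2 MHz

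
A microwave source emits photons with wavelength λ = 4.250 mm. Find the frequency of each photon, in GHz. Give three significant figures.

First convert: λ = 4.250 mm = 0.004250 m.
Since f = c/λ for a photon, f = 7.054e10 Hz.
Converting to GHz: f = 70.54 GHz ≈ 70.5 GHz.

70.5 GHz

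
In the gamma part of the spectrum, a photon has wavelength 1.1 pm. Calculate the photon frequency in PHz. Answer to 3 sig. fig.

First convert: λ = 1.1 pm = 1.1 × 10^-12 m.
For a photon f = c/λ, so f = 2.725 × 10^20 Hz.
Converting to PHz: f = 272500 PHz ≈ 2.73 × 10^5 PHz.

2.73 × 10^5 PHz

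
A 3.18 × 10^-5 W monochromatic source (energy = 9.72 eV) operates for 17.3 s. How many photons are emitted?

Total energy: E_total = P·t = 3.18 × 10^-5 × 17.3 = 5.501 × 10^-4 J.
Per-photon energy: E = 1.557 × 10^-18 J.
N = E_total / E_photon = 3.53 × 10^14.

3.53 × 10^14 photons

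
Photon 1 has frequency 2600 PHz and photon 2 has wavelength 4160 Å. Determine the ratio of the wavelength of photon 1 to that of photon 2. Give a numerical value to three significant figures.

λ_1 = 1.153e-10 m (from frequency = 2600 PHz, via λ = c/f).
λ_2 = 4.160e-7 m (from wavelength = 4160 Å, via λ given directly).
Ratio = 1.153e-10 / 4.160e-7 = 2.77e-4.

2.77e-4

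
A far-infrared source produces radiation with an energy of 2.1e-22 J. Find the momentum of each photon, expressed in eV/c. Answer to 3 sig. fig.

Since p = E/c for a photon, p = 7.005e-31 kg·m/s.
Converting to eV/c: p = 0.001311 eV/c ≈ 1.31e-3 eV/c.

1.31e-3 eV/c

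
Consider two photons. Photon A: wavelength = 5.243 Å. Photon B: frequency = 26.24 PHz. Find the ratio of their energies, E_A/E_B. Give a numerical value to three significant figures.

21.8

E_A = 3.789e-16 J (from wavelength = 5.243 Å, via E = hc/λ).
E_B = 1.739e-17 J (from frequency = 26.24 PHz, via E = hf).
Ratio = 3.789e-16 / 1.739e-17 = 21.8.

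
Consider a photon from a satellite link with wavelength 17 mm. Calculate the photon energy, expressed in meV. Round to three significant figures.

First convert: λ = 17 mm = 0.017 m.
For a photon E = hc/λ, so E = 1.168e-23 J.
Converting to meV: E = 0.07293 meV ≈ 0.0729 meV.

0.0729 meV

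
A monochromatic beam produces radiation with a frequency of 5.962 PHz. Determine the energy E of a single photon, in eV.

(h = 6.62607015·10^-34 J·s, 1 eV = 1.602176634·10^-19 J.)
First convert: f = 5.962 PHz = 5.962·10^15 Hz.
The photon relation is E = hf, giving E = 3.950·10^-18 J.
Converting to eV: E = 24.66 eV ≈ 24.7 eV.

24.7 eV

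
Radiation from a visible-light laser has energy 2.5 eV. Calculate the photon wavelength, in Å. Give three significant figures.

4960 Å

Convert to SI: E = 2.5 eV = 4.0054·10^-19 J.
Apply λ = hc/E: λ = 4.959·10^-7 m.
Converting to Å: λ = 4959 Å ≈ 4960 Å.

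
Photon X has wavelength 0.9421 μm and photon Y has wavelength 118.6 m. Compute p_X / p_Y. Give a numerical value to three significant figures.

1.26 × 10^8

p_X = 7.033 × 10^-28 kg·m/s (from wavelength = 0.9421 μm, via p = h/λ).
p_Y = 5.587 × 10^-36 kg·m/s (from wavelength = 118.6 m, via p = h/λ).
Ratio = 7.033 × 10^-28 / 5.587 × 10^-36 = 1.26 × 10^8.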